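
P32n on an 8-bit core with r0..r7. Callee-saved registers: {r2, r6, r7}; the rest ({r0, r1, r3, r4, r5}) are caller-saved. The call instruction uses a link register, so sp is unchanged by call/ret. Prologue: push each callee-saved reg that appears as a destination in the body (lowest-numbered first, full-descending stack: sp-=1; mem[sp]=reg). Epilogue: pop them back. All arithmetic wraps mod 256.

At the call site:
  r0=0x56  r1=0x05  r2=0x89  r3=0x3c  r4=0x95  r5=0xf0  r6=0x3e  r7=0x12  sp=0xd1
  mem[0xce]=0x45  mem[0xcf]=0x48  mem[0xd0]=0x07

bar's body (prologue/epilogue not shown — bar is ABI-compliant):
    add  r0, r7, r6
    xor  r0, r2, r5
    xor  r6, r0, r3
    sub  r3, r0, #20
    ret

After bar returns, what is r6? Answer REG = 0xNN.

prologue: push r6 -> mem[0xd0]=0x3e, sp=0xd0
body[0] add  r0, r7, r6 -> r0=0x50
body[1] xor  r0, r2, r5 -> r0=0x79
body[2] xor  r6, r0, r3 -> r6=0x45
body[3] sub  r3, r0, #20 -> r3=0x65
epilogue: pop r6=0x3e, sp=0xd1
r6 is callee-saved -> restored

REG = 0x3e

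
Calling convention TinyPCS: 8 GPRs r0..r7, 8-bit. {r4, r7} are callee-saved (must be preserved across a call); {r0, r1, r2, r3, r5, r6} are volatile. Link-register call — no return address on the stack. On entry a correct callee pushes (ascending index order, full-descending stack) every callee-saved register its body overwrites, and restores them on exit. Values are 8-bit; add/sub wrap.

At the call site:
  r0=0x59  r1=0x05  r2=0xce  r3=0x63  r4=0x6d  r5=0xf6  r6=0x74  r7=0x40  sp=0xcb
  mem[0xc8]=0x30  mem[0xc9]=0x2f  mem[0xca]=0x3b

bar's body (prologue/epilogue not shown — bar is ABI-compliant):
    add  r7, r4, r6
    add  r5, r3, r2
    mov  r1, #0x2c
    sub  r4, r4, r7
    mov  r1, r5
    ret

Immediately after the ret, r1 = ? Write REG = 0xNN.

prologue: push r4 → mem[0xca]=0x6d, sp=0xca
prologue: push r7 → mem[0xc9]=0x40, sp=0xc9
body[0] add  r7, r4, r6 → r7=0xe1
body[1] add  r5, r3, r2 → r5=0x31
body[2] mov  r1, #0x2c → r1=0x2c
body[3] sub  r4, r4, r7 → r4=0x8c
body[4] mov  r1, r5 → r1=0x31
epilogue: pop r7=0x40, sp=0xca
epilogue: pop r4=0x6d, sp=0xcb
r1 is caller-saved → body value

REG = 0x31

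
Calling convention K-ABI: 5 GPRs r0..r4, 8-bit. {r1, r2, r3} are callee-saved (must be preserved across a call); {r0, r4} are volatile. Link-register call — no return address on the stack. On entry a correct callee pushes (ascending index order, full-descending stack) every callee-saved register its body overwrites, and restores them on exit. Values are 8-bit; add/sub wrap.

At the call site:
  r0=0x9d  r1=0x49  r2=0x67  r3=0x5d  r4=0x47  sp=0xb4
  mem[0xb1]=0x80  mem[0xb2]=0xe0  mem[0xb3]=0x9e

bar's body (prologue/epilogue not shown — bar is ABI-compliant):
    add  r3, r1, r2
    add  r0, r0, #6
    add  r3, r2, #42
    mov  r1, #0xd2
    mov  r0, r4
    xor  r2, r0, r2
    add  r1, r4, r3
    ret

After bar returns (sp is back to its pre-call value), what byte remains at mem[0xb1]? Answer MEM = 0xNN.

MEM = 0x5d

prologue: push r1 -> mem[0xb3]=0x49, sp=0xb3
prologue: push r2 -> mem[0xb2]=0x67, sp=0xb2
prologue: push r3 -> mem[0xb1]=0x5d, sp=0xb1
body[0] add  r3, r1, r2 -> r3=0xb0
body[1] add  r0, r0, #6 -> r0=0xa3
body[2] add  r3, r2, #42 -> r3=0x91
body[3] mov  r1, #0xd2 -> r1=0xd2
body[4] mov  r0, r4 -> r0=0x47
body[5] xor  r2, r0, r2 -> r2=0x20
body[6] add  r1, r4, r3 -> r1=0xd8
epilogue: pop r3=0x5d, sp=0xb2
epilogue: pop r2=0x67, sp=0xb3
epilogue: pop r1=0x49, sp=0xb4
prologue pushed ['r1', 'r2', 'r3'] at ['0xb3', '0xb2', '0xb1']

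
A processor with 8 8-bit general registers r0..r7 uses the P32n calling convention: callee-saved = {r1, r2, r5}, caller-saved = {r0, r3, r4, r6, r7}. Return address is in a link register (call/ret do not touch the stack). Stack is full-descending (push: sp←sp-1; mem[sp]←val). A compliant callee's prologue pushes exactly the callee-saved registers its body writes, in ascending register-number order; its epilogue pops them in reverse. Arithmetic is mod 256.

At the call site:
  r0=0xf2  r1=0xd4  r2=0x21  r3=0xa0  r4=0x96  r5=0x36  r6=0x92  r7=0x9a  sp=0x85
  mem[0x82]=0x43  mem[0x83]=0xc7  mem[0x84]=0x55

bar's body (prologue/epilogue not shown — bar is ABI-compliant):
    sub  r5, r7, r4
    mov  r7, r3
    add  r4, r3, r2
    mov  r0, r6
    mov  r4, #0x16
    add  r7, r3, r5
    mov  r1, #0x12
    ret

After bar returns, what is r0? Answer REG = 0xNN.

prologue: push r1 → mem[0x84]=0xd4, sp=0x84
prologue: push r5 → mem[0x83]=0x36, sp=0x83
body[0] sub  r5, r7, r4 → r5=0x04
body[1] mov  r7, r3 → r7=0xa0
body[2] add  r4, r3, r2 → r4=0xc1
body[3] mov  r0, r6 → r0=0x92
body[4] mov  r4, #0x16 → r4=0x16
body[5] add  r7, r3, r5 → r7=0xa4
body[6] mov  r1, #0x12 → r1=0x12
epilogue: pop r5=0x36, sp=0x84
epilogue: pop r1=0xd4, sp=0x85
r0 is caller-saved → body value

REG = 0x92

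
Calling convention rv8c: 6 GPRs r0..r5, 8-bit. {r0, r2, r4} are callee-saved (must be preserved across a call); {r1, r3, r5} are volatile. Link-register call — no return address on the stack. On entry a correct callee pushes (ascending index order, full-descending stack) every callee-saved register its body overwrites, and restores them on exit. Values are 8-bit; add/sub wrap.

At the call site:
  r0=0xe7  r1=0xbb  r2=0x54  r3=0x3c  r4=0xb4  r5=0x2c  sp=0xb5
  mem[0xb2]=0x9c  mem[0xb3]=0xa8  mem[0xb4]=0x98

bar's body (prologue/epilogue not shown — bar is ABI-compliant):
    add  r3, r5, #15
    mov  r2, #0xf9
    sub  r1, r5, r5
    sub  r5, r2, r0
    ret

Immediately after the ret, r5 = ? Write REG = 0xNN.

REG = 0x12

prologue: push r2 -> mem[0xb4]=0x54, sp=0xb4
body[0] add  r3, r5, #15 -> r3=0x3b
body[1] mov  r2, #0xf9 -> r2=0xf9
body[2] sub  r1, r5, r5 -> r1=0x00
body[3] sub  r5, r2, r0 -> r5=0x12
epilogue: pop r2=0x54, sp=0xb5
r5 is caller-saved -> body value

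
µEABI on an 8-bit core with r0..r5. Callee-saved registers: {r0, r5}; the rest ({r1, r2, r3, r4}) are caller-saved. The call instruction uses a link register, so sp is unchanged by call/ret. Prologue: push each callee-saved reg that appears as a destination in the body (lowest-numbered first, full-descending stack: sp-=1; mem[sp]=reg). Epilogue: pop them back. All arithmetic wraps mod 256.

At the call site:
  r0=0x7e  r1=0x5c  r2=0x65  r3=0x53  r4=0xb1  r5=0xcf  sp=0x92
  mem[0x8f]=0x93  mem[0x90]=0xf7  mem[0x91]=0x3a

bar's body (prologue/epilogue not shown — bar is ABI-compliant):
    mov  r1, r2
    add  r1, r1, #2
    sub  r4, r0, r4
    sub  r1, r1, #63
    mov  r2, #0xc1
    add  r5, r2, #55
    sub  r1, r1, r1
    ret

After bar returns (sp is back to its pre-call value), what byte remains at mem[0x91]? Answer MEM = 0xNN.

MEM = 0xcf

prologue: push r5 -> mem[0x91]=0xcf, sp=0x91
body[0] mov  r1, r2 -> r1=0x65
body[1] add  r1, r1, #2 -> r1=0x67
body[2] sub  r4, r0, r4 -> r4=0xcd
body[3] sub  r1, r1, #63 -> r1=0x28
body[4] mov  r2, #0xc1 -> r2=0xc1
body[5] add  r5, r2, #55 -> r5=0xf8
body[6] sub  r1, r1, r1 -> r1=0x00
epilogue: pop r5=0xcf, sp=0x92
prologue pushed ['r5'] at ['0x91']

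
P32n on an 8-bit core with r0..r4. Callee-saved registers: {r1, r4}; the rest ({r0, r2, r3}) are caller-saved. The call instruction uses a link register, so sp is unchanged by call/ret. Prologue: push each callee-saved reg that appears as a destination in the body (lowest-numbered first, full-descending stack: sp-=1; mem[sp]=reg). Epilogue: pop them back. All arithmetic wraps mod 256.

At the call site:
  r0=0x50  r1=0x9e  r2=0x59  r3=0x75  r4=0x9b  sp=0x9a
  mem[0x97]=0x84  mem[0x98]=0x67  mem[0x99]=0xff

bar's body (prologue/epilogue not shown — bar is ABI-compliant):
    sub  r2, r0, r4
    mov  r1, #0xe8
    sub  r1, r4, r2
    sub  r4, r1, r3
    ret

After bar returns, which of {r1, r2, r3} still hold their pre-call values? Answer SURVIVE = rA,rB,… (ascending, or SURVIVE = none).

SURVIVE = r1,r3

prologue: push r1 → mem[0x99]=0x9e, sp=0x99
prologue: push r4 → mem[0x98]=0x9b, sp=0x98
body[0] sub  r2, r0, r4 → r2=0xb5
body[1] mov  r1, #0xe8 → r1=0xe8
body[2] sub  r1, r4, r2 → r1=0xe6
body[3] sub  r4, r1, r3 → r4=0x71
epilogue: pop r4=0x9b, sp=0x99
epilogue: pop r1=0x9e, sp=0x9a
r1: callee-saved, written=True
r2: caller-saved, written=True
r3: caller-saved, written=False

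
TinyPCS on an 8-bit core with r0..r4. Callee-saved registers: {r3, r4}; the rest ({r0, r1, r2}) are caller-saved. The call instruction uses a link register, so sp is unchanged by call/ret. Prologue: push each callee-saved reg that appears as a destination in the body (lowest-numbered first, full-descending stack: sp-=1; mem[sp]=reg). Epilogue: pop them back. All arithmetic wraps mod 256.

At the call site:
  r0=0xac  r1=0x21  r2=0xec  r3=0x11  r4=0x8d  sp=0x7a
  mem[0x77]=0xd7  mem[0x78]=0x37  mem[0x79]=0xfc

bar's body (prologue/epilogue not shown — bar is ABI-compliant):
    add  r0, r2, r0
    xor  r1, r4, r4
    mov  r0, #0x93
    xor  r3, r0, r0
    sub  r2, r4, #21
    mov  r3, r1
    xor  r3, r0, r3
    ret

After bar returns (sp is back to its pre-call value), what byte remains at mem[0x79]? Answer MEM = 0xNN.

prologue: push r3 → mem[0x79]=0x11, sp=0x79
body[0] add  r0, r2, r0 → r0=0x98
body[1] xor  r1, r4, r4 → r1=0x00
body[2] mov  r0, #0x93 → r0=0x93
body[3] xor  r3, r0, r0 → r3=0x00
body[4] sub  r2, r4, #21 → r2=0x78
body[5] mov  r3, r1 → r3=0x00
body[6] xor  r3, r0, r3 → r3=0x93
epilogue: pop r3=0x11, sp=0x7a
prologue pushed ['r3'] at ['0x79']

MEM = 0x11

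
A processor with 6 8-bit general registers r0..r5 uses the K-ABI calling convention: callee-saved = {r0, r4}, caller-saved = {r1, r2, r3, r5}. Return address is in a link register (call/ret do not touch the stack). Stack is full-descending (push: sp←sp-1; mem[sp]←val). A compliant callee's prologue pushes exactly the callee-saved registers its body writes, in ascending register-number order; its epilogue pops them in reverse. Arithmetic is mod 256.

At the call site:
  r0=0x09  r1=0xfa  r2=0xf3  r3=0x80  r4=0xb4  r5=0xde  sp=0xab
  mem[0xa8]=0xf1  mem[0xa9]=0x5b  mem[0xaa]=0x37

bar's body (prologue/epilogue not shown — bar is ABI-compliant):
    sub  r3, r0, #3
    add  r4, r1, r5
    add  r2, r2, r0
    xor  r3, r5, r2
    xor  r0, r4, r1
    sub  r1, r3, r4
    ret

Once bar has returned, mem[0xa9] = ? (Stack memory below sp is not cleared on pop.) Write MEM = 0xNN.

prologue: push r0 → mem[0xaa]=0x09, sp=0xaa
prologue: push r4 → mem[0xa9]=0xb4, sp=0xa9
body[0] sub  r3, r0, #3 → r3=0x06
body[1] add  r4, r1, r5 → r4=0xd8
body[2] add  r2, r2, r0 → r2=0xfc
body[3] xor  r3, r5, r2 → r3=0x22
body[4] xor  r0, r4, r1 → r0=0x22
body[5] sub  r1, r3, r4 → r1=0x4a
epilogue: pop r4=0xb4, sp=0xaa
epilogue: pop r0=0x09, sp=0xab
prologue pushed ['r0', 'r4'] at ['0xaa', '0xa9']

MEM = 0xb4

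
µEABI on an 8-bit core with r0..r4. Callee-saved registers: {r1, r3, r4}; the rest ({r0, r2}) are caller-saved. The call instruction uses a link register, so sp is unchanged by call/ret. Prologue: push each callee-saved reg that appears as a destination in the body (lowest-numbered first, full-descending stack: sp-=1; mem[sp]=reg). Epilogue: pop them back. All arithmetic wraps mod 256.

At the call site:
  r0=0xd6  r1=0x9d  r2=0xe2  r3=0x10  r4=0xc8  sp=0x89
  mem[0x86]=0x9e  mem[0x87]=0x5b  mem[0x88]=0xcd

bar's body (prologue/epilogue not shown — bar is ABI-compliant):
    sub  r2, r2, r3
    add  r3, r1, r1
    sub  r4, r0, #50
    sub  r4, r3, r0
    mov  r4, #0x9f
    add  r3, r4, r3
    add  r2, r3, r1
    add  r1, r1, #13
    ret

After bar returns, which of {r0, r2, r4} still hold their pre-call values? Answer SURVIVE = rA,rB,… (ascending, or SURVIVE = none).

prologue: push r1 -> mem[0x88]=0x9d, sp=0x88
prologue: push r3 -> mem[0x87]=0x10, sp=0x87
prologue: push r4 -> mem[0x86]=0xc8, sp=0x86
body[0] sub  r2, r2, r3 -> r2=0xd2
body[1] add  r3, r1, r1 -> r3=0x3a
body[2] sub  r4, r0, #50 -> r4=0xa4
body[3] sub  r4, r3, r0 -> r4=0x64
body[4] mov  r4, #0x9f -> r4=0x9f
body[5] add  r3, r4, r3 -> r3=0xd9
body[6] add  r2, r3, r1 -> r2=0x76
body[7] add  r1, r1, #13 -> r1=0xaa
epilogue: pop r4=0xc8, sp=0x87
epilogue: pop r3=0x10, sp=0x88
epilogue: pop r1=0x9d, sp=0x89
r0: caller-saved, written=False
r2: caller-saved, written=True
r4: callee-saved, written=True

SURVIVE = r0,r4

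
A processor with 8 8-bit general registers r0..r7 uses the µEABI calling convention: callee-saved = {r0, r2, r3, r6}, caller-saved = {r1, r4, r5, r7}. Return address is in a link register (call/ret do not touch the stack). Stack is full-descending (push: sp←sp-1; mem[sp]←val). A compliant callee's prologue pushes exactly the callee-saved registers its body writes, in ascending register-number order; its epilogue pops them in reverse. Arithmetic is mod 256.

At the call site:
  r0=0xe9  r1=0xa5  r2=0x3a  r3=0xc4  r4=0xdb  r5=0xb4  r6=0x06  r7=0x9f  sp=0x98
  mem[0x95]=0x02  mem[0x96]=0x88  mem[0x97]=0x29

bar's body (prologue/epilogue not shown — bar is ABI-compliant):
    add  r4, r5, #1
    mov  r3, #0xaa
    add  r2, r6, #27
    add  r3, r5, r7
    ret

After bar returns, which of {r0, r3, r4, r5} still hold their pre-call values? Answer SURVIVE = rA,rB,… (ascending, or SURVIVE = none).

SURVIVE = r0,r3,r5

prologue: push r2 → mem[0x97]=0x3a, sp=0x97
prologue: push r3 → mem[0x96]=0xc4, sp=0x96
body[0] add  r4, r5, #1 → r4=0xb5
body[1] mov  r3, #0xaa → r3=0xaa
body[2] add  r2, r6, #27 → r2=0x21
body[3] add  r3, r5, r7 → r3=0x53
epilogue: pop r3=0xc4, sp=0x97
epilogue: pop r2=0x3a, sp=0x98
r0: callee-saved, written=False
r3: callee-saved, written=True
r4: caller-saved, written=True
r5: caller-saved, written=False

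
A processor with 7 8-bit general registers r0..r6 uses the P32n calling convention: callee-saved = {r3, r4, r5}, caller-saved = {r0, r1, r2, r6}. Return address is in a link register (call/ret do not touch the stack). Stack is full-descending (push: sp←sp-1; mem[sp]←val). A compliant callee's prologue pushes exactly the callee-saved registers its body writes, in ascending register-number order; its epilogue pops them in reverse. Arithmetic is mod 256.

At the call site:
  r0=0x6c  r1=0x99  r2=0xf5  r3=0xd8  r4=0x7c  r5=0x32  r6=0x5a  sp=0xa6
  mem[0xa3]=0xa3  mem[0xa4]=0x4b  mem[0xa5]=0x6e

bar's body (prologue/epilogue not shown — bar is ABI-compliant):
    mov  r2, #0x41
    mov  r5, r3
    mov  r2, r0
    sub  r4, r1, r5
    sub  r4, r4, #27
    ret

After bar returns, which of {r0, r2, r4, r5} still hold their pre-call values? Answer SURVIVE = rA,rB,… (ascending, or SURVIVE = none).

SURVIVE = r0,r4,r5

prologue: push r4 → mem[0xa5]=0x7c, sp=0xa5
prologue: push r5 → mem[0xa4]=0x32, sp=0xa4
body[0] mov  r2, #0x41 → r2=0x41
body[1] mov  r5, r3 → r5=0xd8
body[2] mov  r2, r0 → r2=0x6c
body[3] sub  r4, r1, r5 → r4=0xc1
body[4] sub  r4, r4, #27 → r4=0xa6
epilogue: pop r5=0x32, sp=0xa5
epilogue: pop r4=0x7c, sp=0xa6
r0: caller-saved, written=False
r2: caller-saved, written=True
r4: callee-saved, written=True
r5: callee-saved, written=True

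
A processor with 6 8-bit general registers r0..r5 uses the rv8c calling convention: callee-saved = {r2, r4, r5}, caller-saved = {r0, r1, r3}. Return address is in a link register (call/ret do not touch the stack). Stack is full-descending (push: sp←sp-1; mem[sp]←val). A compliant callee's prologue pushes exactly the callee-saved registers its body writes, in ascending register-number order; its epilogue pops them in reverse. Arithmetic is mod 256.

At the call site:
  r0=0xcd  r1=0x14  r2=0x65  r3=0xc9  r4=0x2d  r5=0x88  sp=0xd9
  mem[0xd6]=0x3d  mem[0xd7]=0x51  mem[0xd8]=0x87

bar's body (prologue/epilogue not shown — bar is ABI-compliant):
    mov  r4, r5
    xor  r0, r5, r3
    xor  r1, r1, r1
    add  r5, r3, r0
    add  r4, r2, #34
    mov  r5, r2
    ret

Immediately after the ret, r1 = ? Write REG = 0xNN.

REG = 0x00

prologue: push r4 -> mem[0xd8]=0x2d, sp=0xd8
prologue: push r5 -> mem[0xd7]=0x88, sp=0xd7
body[0] mov  r4, r5 -> r4=0x88
body[1] xor  r0, r5, r3 -> r0=0x41
body[2] xor  r1, r1, r1 -> r1=0x00
body[3] add  r5, r3, r0 -> r5=0x0a
body[4] add  r4, r2, #34 -> r4=0x87
body[5] mov  r5, r2 -> r5=0x65
epilogue: pop r5=0x88, sp=0xd8
epilogue: pop r4=0x2d, sp=0xd9
r1 is caller-saved -> body value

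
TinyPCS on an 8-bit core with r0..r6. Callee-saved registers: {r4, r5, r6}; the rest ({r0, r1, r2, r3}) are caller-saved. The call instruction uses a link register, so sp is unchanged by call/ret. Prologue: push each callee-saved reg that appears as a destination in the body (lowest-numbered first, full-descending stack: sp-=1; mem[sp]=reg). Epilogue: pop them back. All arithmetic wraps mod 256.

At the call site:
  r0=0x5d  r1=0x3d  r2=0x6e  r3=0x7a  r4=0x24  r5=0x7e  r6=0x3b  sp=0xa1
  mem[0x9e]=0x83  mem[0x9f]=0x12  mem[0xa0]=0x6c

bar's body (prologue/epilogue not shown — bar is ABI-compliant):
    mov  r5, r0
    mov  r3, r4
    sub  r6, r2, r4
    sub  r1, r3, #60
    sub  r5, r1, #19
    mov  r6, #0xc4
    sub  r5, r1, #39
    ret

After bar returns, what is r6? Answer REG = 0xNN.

REG = 0x3b

prologue: push r5 → mem[0xa0]=0x7e, sp=0xa0
prologue: push r6 → mem[0x9f]=0x3b, sp=0x9f
body[0] mov  r5, r0 → r5=0x5d
body[1] mov  r3, r4 → r3=0x24
body[2] sub  r6, r2, r4 → r6=0x4a
body[3] sub  r1, r3, #60 → r1=0xe8
body[4] sub  r5, r1, #19 → r5=0xd5
body[5] mov  r6, #0xc4 → r6=0xc4
body[6] sub  r5, r1, #39 → r5=0xc1
epilogue: pop r6=0x3b, sp=0xa0
epilogue: pop r5=0x7e, sp=0xa1
r6 is callee-saved → restored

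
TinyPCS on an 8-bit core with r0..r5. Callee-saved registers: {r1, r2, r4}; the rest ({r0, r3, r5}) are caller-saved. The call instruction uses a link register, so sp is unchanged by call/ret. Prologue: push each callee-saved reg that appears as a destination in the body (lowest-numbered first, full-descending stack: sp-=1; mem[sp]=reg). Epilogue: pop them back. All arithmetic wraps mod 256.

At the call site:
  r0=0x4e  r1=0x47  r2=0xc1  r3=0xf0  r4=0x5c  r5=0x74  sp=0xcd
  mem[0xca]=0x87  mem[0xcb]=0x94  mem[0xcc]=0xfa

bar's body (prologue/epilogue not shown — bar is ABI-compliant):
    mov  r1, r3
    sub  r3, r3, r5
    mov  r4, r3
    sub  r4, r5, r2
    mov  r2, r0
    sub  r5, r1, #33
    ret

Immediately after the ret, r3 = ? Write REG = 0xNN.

REG = 0x7c

prologue: push r1 → mem[0xcc]=0x47, sp=0xcc
prologue: push r2 → mem[0xcb]=0xc1, sp=0xcb
prologue: push r4 → mem[0xca]=0x5c, sp=0xca
body[0] mov  r1, r3 → r1=0xf0
body[1] sub  r3, r3, r5 → r3=0x7c
body[2] mov  r4, r3 → r4=0x7c
body[3] sub  r4, r5, r2 → r4=0xb3
body[4] mov  r2, r0 → r2=0x4e
body[5] sub  r5, r1, #33 → r5=0xcf
epilogue: pop r4=0x5c, sp=0xcb
epilogue: pop r2=0xc1, sp=0xcc
epilogue: pop r1=0x47, sp=0xcd
r3 is caller-saved → body value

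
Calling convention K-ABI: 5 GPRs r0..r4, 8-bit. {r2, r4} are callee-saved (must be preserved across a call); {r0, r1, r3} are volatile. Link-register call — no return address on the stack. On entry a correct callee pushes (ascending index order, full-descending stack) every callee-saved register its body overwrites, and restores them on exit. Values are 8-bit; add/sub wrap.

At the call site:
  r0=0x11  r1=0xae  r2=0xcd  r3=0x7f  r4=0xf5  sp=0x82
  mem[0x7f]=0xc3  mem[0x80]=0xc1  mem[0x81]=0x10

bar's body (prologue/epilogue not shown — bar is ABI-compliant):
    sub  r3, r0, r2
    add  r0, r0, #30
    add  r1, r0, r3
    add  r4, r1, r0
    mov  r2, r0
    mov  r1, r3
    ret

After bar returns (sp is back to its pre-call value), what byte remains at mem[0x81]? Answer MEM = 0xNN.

prologue: push r2 -> mem[0x81]=0xcd, sp=0x81
prologue: push r4 -> mem[0x80]=0xf5, sp=0x80
body[0] sub  r3, r0, r2 -> r3=0x44
body[1] add  r0, r0, #30 -> r0=0x2f
body[2] add  r1, r0, r3 -> r1=0x73
body[3] add  r4, r1, r0 -> r4=0xa2
body[4] mov  r2, r0 -> r2=0x2f
body[5] mov  r1, r3 -> r1=0x44
epilogue: pop r4=0xf5, sp=0x81
epilogue: pop r2=0xcd, sp=0x82
prologue pushed ['r2', 'r4'] at ['0x81', '0x80']

MEM = 0xcd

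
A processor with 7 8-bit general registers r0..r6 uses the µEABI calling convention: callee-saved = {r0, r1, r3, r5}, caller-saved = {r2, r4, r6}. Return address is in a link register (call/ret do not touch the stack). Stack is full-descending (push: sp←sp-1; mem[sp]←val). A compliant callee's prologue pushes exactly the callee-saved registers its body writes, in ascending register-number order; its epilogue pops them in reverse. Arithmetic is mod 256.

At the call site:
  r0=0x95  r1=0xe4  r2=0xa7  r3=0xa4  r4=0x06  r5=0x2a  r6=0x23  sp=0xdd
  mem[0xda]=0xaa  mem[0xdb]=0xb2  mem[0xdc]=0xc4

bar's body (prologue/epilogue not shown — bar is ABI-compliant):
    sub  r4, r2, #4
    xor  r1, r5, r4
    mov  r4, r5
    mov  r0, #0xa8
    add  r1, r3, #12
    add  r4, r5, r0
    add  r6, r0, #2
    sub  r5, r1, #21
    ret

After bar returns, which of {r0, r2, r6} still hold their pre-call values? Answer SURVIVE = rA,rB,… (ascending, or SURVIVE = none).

prologue: push r0 -> mem[0xdc]=0x95, sp=0xdc
prologue: push r1 -> mem[0xdb]=0xe4, sp=0xdb
prologue: push r5 -> mem[0xda]=0x2a, sp=0xda
body[0] sub  r4, r2, #4 -> r4=0xa3
body[1] xor  r1, r5, r4 -> r1=0x89
body[2] mov  r4, r5 -> r4=0x2a
body[3] mov  r0, #0xa8 -> r0=0xa8
body[4] add  r1, r3, #12 -> r1=0xb0
body[5] add  r4, r5, r0 -> r4=0xd2
body[6] add  r6, r0, #2 -> r6=0xaa
body[7] sub  r5, r1, #21 -> r5=0x9b
epilogue: pop r5=0x2a, sp=0xdb
epilogue: pop r1=0xe4, sp=0xdc
epilogue: pop r0=0x95, sp=0xdd
r0: callee-saved, written=True
r2: caller-saved, written=False
r6: caller-saved, written=True

SURVIVE = r0,r2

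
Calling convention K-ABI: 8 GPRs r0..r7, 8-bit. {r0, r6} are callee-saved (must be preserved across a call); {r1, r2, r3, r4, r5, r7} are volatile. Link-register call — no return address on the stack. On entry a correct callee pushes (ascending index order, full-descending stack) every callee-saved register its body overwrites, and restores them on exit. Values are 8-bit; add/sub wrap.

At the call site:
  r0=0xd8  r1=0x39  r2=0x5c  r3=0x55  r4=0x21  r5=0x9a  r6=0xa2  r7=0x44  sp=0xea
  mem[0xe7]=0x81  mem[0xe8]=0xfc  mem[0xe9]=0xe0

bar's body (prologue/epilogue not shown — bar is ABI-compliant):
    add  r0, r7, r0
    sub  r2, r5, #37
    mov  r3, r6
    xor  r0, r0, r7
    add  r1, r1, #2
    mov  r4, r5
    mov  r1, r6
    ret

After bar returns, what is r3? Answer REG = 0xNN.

prologue: push r0 -> mem[0xe9]=0xd8, sp=0xe9
body[0] add  r0, r7, r0 -> r0=0x1c
body[1] sub  r2, r5, #37 -> r2=0x75
body[2] mov  r3, r6 -> r3=0xa2
body[3] xor  r0, r0, r7 -> r0=0x58
body[4] add  r1, r1, #2 -> r1=0x3b
body[5] mov  r4, r5 -> r4=0x9a
body[6] mov  r1, r6 -> r1=0xa2
epilogue: pop r0=0xd8, sp=0xea
r3 is caller-saved -> body value

REG = 0xa2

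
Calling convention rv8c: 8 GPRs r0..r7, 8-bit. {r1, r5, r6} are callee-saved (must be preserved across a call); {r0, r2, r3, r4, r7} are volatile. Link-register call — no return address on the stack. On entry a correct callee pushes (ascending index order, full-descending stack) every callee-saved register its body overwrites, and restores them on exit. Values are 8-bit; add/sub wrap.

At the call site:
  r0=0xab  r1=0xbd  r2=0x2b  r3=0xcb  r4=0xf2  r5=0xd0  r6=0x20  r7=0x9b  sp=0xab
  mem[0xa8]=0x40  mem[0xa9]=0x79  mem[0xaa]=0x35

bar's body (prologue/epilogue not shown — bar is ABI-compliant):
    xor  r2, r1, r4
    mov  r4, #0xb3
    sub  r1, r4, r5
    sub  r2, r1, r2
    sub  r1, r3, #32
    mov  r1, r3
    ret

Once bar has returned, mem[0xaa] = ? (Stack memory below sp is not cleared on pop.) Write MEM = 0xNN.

MEM = 0xbd

prologue: push r1 -> mem[0xaa]=0xbd, sp=0xaa
body[0] xor  r2, r1, r4 -> r2=0x4f
body[1] mov  r4, #0xb3 -> r4=0xb3
body[2] sub  r1, r4, r5 -> r1=0xe3
body[3] sub  r2, r1, r2 -> r2=0x94
body[4] sub  r1, r3, #32 -> r1=0xab
body[5] mov  r1, r3 -> r1=0xcb
epilogue: pop r1=0xbd, sp=0xab
prologue pushed ['r1'] at ['0xaa']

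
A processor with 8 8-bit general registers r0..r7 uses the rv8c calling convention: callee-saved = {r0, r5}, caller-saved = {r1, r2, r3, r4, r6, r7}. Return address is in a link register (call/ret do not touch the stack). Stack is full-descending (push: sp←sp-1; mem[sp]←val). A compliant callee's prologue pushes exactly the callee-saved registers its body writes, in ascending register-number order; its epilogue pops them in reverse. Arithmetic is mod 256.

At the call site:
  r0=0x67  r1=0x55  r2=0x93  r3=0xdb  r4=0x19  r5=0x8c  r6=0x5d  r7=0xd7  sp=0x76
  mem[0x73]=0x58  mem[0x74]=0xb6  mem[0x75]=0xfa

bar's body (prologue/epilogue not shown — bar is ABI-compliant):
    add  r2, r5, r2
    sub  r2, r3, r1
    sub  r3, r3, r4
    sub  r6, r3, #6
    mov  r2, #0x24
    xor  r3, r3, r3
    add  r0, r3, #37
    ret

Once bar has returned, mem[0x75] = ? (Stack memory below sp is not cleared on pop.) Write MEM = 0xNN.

MEM = 0x67

prologue: push r0 → mem[0x75]=0x67, sp=0x75
body[0] add  r2, r5, r2 → r2=0x1f
body[1] sub  r2, r3, r1 → r2=0x86
body[2] sub  r3, r3, r4 → r3=0xc2
body[3] sub  r6, r3, #6 → r6=0xbc
body[4] mov  r2, #0x24 → r2=0x24
body[5] xor  r3, r3, r3 → r3=0x00
body[6] add  r0, r3, #37 → r0=0x25
epilogue: pop r0=0x67, sp=0x76
prologue pushed ['r0'] at ['0x75']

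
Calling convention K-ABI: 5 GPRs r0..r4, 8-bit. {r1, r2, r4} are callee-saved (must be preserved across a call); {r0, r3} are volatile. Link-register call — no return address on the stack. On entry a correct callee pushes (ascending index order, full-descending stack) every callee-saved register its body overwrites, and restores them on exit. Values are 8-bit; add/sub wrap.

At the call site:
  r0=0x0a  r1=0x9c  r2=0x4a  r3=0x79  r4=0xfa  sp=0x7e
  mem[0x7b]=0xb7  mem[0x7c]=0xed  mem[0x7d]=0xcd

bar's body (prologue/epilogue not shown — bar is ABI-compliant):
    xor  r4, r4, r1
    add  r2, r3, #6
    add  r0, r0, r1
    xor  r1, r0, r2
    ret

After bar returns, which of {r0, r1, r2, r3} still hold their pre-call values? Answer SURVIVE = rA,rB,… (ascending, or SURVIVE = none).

prologue: push r1 → mem[0x7d]=0x9c, sp=0x7d
prologue: push r2 → mem[0x7c]=0x4a, sp=0x7c
prologue: push r4 → mem[0x7b]=0xfa, sp=0x7b
body[0] xor  r4, r4, r1 → r4=0x66
body[1] add  r2, r3, #6 → r2=0x7f
body[2] add  r0, r0, r1 → r0=0xa6
body[3] xor  r1, r0, r2 → r1=0xd9
epilogue: pop r4=0xfa, sp=0x7c
epilogue: pop r2=0x4a, sp=0x7d
epilogue: pop r1=0x9c, sp=0x7e
r0: caller-saved, written=True
r1: callee-saved, written=True
r2: callee-saved, written=True
r3: caller-saved, written=False

SURVIVE = r1,r2,r3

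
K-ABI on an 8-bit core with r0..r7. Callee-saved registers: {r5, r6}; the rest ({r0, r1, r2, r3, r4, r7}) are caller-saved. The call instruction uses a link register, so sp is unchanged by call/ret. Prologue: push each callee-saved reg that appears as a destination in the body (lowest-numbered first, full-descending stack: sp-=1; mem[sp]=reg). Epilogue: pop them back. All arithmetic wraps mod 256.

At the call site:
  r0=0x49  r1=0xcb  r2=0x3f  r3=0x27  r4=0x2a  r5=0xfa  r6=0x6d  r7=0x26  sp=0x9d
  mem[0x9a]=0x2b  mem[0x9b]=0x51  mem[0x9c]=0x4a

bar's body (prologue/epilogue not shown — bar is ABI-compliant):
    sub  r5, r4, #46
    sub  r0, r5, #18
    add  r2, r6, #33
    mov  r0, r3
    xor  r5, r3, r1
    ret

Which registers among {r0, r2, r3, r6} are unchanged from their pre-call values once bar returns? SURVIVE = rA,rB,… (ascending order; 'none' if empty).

SURVIVE = r3,r6

prologue: push r5 → mem[0x9c]=0xfa, sp=0x9c
body[0] sub  r5, r4, #46 → r5=0xfc
body[1] sub  r0, r5, #18 → r0=0xea
body[2] add  r2, r6, #33 → r2=0x8e
body[3] mov  r0, r3 → r0=0x27
body[4] xor  r5, r3, r1 → r5=0xec
epilogue: pop r5=0xfa, sp=0x9d
r0: caller-saved, written=True
r2: caller-saved, written=True
r3: caller-saved, written=False
r6: callee-saved, written=False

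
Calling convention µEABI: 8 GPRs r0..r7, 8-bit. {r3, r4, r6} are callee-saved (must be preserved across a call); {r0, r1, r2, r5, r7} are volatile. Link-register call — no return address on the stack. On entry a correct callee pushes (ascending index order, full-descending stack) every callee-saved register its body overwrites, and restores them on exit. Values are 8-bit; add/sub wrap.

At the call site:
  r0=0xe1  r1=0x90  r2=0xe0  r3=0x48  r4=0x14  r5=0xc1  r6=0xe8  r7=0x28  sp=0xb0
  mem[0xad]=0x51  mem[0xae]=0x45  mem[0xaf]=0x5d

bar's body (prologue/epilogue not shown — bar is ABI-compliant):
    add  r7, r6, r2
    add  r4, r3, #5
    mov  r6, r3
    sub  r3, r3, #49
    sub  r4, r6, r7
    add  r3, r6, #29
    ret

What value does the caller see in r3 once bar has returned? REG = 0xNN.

prologue: push r3 → mem[0xaf]=0x48, sp=0xaf
prologue: push r4 → mem[0xae]=0x14, sp=0xae
prologue: push r6 → mem[0xad]=0xe8, sp=0xad
body[0] add  r7, r6, r2 → r7=0xc8
body[1] add  r4, r3, #5 → r4=0x4d
body[2] mov  r6, r3 → r6=0x48
body[3] sub  r3, r3, #49 → r3=0x17
body[4] sub  r4, r6, r7 → r4=0x80
body[5] add  r3, r6, #29 → r3=0x65
epilogue: pop r6=0xe8, sp=0xae
epilogue: pop r4=0x14, sp=0xaf
epilogue: pop r3=0x48, sp=0xb0
r3 is callee-saved → restored

REG = 0x48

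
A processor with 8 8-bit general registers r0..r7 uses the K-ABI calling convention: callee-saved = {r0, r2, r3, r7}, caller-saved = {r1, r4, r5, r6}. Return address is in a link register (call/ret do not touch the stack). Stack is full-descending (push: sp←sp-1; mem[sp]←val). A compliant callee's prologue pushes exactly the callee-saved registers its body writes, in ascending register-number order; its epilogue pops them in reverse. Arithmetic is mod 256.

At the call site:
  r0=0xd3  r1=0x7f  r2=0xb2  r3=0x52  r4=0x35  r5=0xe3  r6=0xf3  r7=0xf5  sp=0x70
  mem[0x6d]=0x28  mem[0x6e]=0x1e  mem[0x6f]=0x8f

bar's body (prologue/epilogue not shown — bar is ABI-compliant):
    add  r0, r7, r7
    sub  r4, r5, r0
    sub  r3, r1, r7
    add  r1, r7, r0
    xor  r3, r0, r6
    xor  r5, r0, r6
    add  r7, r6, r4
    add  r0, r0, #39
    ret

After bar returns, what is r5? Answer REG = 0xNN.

REG = 0x19

prologue: push r0 -> mem[0x6f]=0xd3, sp=0x6f
prologue: push r3 -> mem[0x6e]=0x52, sp=0x6e
prologue: push r7 -> mem[0x6d]=0xf5, sp=0x6d
body[0] add  r0, r7, r7 -> r0=0xea
body[1] sub  r4, r5, r0 -> r4=0xf9
body[2] sub  r3, r1, r7 -> r3=0x8a
body[3] add  r1, r7, r0 -> r1=0xdf
body[4] xor  r3, r0, r6 -> r3=0x19
body[5] xor  r5, r0, r6 -> r5=0x19
body[6] add  r7, r6, r4 -> r7=0xec
body[7] add  r0, r0, #39 -> r0=0x11
epilogue: pop r7=0xf5, sp=0x6e
epilogue: pop r3=0x52, sp=0x6f
epilogue: pop r0=0xd3, sp=0x70
r5 is caller-saved -> body value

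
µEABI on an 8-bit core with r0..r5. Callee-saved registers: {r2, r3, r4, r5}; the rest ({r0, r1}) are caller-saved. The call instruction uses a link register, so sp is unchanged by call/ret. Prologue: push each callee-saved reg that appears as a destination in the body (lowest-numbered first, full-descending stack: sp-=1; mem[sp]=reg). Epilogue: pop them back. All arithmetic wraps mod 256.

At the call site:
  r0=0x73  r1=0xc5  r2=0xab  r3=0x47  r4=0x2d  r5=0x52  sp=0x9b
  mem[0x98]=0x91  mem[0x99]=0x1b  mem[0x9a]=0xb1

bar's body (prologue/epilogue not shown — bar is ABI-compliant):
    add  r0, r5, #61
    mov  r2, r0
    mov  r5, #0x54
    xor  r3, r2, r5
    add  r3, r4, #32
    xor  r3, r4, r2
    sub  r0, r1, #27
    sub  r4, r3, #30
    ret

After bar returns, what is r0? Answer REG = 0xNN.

prologue: push r2 → mem[0x9a]=0xab, sp=0x9a
prologue: push r3 → mem[0x99]=0x47, sp=0x99
prologue: push r4 → mem[0x98]=0x2d, sp=0x98
prologue: push r5 → mem[0x97]=0x52, sp=0x97
body[0] add  r0, r5, #61 → r0=0x8f
body[1] mov  r2, r0 → r2=0x8f
body[2] mov  r5, #0x54 → r5=0x54
body[3] xor  r3, r2, r5 → r3=0xdb
body[4] add  r3, r4, #32 → r3=0x4d
body[5] xor  r3, r4, r2 → r3=0xa2
body[6] sub  r0, r1, #27 → r0=0xaa
body[7] sub  r4, r3, #30 → r4=0x84
epilogue: pop r5=0x52, sp=0x98
epilogue: pop r4=0x2d, sp=0x99
epilogue: pop r3=0x47, sp=0x9a
epilogue: pop r2=0xab, sp=0x9b
r0 is caller-saved → body value

REG = 0xaa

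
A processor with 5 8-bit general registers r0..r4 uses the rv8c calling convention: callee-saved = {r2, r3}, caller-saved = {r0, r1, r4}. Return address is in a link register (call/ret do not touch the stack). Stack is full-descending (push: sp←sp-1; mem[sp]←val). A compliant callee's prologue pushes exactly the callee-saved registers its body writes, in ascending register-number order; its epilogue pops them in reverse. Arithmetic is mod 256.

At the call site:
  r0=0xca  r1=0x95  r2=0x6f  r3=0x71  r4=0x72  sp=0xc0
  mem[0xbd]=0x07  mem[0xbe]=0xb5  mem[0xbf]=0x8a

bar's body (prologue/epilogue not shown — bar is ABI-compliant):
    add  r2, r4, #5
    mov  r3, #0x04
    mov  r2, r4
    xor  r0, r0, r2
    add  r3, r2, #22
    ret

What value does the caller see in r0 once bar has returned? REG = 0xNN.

prologue: push r2 → mem[0xbf]=0x6f, sp=0xbf
prologue: push r3 → mem[0xbe]=0x71, sp=0xbe
body[0] add  r2, r4, #5 → r2=0x77
body[1] mov  r3, #0x04 → r3=0x04
body[2] mov  r2, r4 → r2=0x72
body[3] xor  r0, r0, r2 → r0=0xb8
body[4] add  r3, r2, #22 → r3=0x88
epilogue: pop r3=0x71, sp=0xbf
epilogue: pop r2=0x6f, sp=0xc0
r0 is caller-saved → body value

REG = 0xb8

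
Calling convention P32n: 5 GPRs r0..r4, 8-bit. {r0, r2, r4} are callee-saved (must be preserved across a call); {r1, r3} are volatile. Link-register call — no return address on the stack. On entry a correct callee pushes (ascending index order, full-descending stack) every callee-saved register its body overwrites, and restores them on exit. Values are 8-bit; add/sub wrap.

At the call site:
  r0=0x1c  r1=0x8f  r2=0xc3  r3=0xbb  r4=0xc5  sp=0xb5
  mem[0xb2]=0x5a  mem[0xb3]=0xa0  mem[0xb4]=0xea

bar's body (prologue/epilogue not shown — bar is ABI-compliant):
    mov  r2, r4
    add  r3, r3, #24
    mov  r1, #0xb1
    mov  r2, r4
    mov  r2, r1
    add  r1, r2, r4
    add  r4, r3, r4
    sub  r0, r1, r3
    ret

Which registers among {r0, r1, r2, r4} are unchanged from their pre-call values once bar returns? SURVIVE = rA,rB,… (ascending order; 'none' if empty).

SURVIVE = r0,r2,r4

prologue: push r0 → mem[0xb4]=0x1c, sp=0xb4
prologue: push r2 → mem[0xb3]=0xc3, sp=0xb3
prologue: push r4 → mem[0xb2]=0xc5, sp=0xb2
body[0] mov  r2, r4 → r2=0xc5
body[1] add  r3, r3, #24 → r3=0xd3
body[2] mov  r1, #0xb1 → r1=0xb1
body[3] mov  r2, r4 → r2=0xc5
body[4] mov  r2, r1 → r2=0xb1
body[5] add  r1, r2, r4 → r1=0x76
body[6] add  r4, r3, r4 → r4=0x98
body[7] sub  r0, r1, r3 → r0=0xa3
epilogue: pop r4=0xc5, sp=0xb3
epilogue: pop r2=0xc3, sp=0xb4
epilogue: pop r0=0x1c, sp=0xb5
r0: callee-saved, written=True
r1: caller-saved, written=True
r2: callee-saved, written=True
r4: callee-saved, written=True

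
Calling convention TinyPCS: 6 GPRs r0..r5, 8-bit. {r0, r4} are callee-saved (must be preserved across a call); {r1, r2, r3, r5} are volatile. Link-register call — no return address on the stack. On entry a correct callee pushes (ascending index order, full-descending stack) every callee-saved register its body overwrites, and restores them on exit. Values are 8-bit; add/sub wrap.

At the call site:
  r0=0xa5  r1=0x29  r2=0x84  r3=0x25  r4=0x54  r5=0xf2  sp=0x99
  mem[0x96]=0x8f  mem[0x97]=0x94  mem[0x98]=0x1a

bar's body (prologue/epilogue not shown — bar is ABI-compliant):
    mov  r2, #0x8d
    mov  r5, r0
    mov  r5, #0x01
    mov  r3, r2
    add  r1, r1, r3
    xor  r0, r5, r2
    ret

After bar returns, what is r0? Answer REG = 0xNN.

REG = 0xa5

prologue: push r0 → mem[0x98]=0xa5, sp=0x98
body[0] mov  r2, #0x8d → r2=0x8d
body[1] mov  r5, r0 → r5=0xa5
body[2] mov  r5, #0x01 → r5=0x01
body[3] mov  r3, r2 → r3=0x8d
body[4] add  r1, r1, r3 → r1=0xb6
body[5] xor  r0, r5, r2 → r0=0x8c
epilogue: pop r0=0xa5, sp=0x99
r0 is callee-saved → restored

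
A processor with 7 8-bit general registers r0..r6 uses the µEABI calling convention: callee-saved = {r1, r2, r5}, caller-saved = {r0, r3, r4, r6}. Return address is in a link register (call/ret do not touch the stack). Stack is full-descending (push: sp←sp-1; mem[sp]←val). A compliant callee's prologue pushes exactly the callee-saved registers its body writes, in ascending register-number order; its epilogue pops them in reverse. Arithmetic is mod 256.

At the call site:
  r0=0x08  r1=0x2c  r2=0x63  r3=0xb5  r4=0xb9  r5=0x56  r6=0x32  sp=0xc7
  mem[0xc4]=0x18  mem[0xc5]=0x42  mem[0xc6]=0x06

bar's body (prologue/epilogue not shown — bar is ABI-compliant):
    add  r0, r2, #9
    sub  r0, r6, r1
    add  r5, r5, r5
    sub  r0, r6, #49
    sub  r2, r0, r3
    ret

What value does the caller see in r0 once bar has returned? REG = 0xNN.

prologue: push r2 -> mem[0xc6]=0x63, sp=0xc6
prologue: push r5 -> mem[0xc5]=0x56, sp=0xc5
body[0] add  r0, r2, #9 -> r0=0x6c
body[1] sub  r0, r6, r1 -> r0=0x06
body[2] add  r5, r5, r5 -> r5=0xac
body[3] sub  r0, r6, #49 -> r0=0x01
body[4] sub  r2, r0, r3 -> r2=0x4c
epilogue: pop r5=0x56, sp=0xc6
epilogue: pop r2=0x63, sp=0xc7
r0 is caller-saved -> body value

REG = 0x01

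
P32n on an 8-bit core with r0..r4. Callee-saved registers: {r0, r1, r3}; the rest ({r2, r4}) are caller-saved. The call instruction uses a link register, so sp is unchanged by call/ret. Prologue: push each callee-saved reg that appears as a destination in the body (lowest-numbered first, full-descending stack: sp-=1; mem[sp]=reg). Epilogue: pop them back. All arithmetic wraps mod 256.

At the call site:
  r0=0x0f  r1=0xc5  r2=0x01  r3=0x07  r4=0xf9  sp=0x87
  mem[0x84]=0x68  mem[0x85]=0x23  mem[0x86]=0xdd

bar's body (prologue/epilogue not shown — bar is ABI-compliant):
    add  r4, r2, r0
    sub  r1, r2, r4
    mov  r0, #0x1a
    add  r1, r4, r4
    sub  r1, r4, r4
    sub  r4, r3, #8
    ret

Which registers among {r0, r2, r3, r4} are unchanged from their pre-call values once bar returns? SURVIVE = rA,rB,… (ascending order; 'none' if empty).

SURVIVE = r0,r2,r3

prologue: push r0 -> mem[0x86]=0x0f, sp=0x86
prologue: push r1 -> mem[0x85]=0xc5, sp=0x85
body[0] add  r4, r2, r0 -> r4=0x10
body[1] sub  r1, r2, r4 -> r1=0xf1
body[2] mov  r0, #0x1a -> r0=0x1a
body[3] add  r1, r4, r4 -> r1=0x20
body[4] sub  r1, r4, r4 -> r1=0x00
body[5] sub  r4, r3, #8 -> r4=0xff
epilogue: pop r1=0xc5, sp=0x86
epilogue: pop r0=0x0f, sp=0x87
r0: callee-saved, written=True
r2: caller-saved, written=False
r3: callee-saved, written=False
r4: caller-saved, written=True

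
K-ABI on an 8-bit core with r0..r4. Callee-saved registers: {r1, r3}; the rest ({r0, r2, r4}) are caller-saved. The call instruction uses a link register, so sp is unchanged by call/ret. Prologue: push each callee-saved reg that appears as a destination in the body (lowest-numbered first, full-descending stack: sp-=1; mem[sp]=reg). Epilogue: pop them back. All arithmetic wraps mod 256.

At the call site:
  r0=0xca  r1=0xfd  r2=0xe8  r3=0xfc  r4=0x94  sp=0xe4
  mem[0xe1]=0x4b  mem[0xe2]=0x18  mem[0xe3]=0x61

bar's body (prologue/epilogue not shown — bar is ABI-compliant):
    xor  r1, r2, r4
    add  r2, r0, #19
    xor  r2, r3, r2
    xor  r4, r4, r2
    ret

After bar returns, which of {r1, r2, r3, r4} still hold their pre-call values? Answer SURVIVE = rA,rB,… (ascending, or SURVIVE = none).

SURVIVE = r1,r3

prologue: push r1 → mem[0xe3]=0xfd, sp=0xe3
body[0] xor  r1, r2, r4 → r1=0x7c
body[1] add  r2, r0, #19 → r2=0xdd
body[2] xor  r2, r3, r2 → r2=0x21
body[3] xor  r4, r4, r2 → r4=0xb5
epilogue: pop r1=0xfd, sp=0xe4
r1: callee-saved, written=True
r2: caller-saved, written=True
r3: callee-saved, written=False
r4: caller-saved, written=True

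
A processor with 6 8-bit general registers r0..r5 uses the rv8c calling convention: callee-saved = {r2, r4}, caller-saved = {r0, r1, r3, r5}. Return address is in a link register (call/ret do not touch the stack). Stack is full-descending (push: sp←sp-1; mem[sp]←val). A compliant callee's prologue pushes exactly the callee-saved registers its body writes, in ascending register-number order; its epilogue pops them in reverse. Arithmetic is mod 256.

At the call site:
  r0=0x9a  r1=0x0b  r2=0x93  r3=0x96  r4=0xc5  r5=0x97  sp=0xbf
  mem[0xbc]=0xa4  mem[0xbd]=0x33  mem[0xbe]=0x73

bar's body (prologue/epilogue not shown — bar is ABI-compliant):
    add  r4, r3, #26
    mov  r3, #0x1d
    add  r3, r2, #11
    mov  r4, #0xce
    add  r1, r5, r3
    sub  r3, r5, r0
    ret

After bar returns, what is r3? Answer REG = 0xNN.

REG = 0xfd

prologue: push r4 -> mem[0xbe]=0xc5, sp=0xbe
body[0] add  r4, r3, #26 -> r4=0xb0
body[1] mov  r3, #0x1d -> r3=0x1d
body[2] add  r3, r2, #11 -> r3=0x9e
body[3] mov  r4, #0xce -> r4=0xce
body[4] add  r1, r5, r3 -> r1=0x35
body[5] sub  r3, r5, r0 -> r3=0xfd
epilogue: pop r4=0xc5, sp=0xbf
r3 is caller-saved -> body value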